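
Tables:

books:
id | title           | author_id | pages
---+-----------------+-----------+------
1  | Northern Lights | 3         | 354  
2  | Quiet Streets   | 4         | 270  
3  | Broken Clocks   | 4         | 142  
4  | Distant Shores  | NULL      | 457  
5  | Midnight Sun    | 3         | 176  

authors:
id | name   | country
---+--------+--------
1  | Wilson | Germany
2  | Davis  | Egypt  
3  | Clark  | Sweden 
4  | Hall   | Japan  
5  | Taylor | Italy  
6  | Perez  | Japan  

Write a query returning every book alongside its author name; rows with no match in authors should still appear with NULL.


LEFT JOIN keeps every row from books (the left table); where author_id has no match in authors, the author columns become NULL. Walk through each book:
  - book 1 (Northern Lights): author_id=3 -> matches Clark
  - book 2 (Quiet Streets): author_id=4 -> matches Hall
  - book 3 (Broken Clocks): author_id=4 -> matches Hall
  - book 4 (Distant Shores): author_id=NULL, no match -> kept with NULL
  - book 5 (Midnight Sun): author_id=3 -> matches Clark
All 5 rows appear; 1 has NULL author.

SQL:
SELECT a.title, b.name AS author
FROM books a
LEFT JOIN authors b ON a.author_id = b.id

Result:
title           | author
----------------+-------
Northern Lights | Clark 
Quiet Streets   | Hall  
Broken Clocks   | Hall  
Distant Shores  | NULL  
Midnight Sun    | Clark 


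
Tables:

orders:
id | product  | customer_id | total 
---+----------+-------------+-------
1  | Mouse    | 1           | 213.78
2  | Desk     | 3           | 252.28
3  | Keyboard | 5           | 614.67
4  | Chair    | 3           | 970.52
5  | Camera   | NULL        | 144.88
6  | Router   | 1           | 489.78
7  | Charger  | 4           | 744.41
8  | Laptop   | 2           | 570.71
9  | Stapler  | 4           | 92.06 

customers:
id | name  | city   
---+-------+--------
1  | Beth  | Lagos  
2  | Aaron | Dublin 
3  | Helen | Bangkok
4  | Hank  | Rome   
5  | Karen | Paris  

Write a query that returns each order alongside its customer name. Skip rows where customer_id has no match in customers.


INNER JOIN keeps only orders rows whose customer_id matches an id in customers. Walk through each order:
  - order 1 (Mouse): customer_id=1 -> matches Beth
  - order 2 (Desk): customer_id=3 -> matches Helen
  - order 3 (Keyboard): customer_id=5 -> matches Karen
  - order 4 (Chair): customer_id=3 -> matches Helen
  - order 5 (Camera): customer_id=NULL, no match -> dropped
  - order 6 (Router): customer_id=1 -> matches Beth
  - order 7 (Charger): customer_id=4 -> matches Hank
  - order 8 (Laptop): customer_id=2 -> matches Aaron
  - order 9 (Stapler): customer_id=4 -> matches Hank
So 1 of 9 rows is dropped.

SQL:
SELECT a.product, b.name AS customer
FROM orders a
INNER JOIN customers b ON a.customer_id = b.id

Result:
product  | customer
---------+---------
Mouse    | Beth    
Desk     | Helen   
Keyboard | Karen   
Chair    | Helen   
Router   | Beth    
Charger  | Hank    
Laptop   | Aaron   
Stapler  | Hank    


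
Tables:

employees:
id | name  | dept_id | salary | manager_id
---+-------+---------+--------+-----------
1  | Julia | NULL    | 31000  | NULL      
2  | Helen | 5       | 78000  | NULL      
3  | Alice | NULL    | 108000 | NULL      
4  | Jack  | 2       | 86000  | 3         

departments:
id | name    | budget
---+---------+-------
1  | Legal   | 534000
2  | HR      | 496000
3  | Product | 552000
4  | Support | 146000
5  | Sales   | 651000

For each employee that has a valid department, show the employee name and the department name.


INNER JOIN keeps only employees rows whose dept_id matches an id in departments. Walk through each employee:
  - employee 1 (Julia): dept_id=NULL, no match -> dropped
  - employee 2 (Helen): dept_id=5 -> matches Sales
  - employee 3 (Alice): dept_id=NULL, no match -> dropped
  - employee 4 (Jack): dept_id=2 -> matches HR
So 2 of 4 rows are dropped.

SQL:
SELECT a.name, b.name AS department
FROM employees a
INNER JOIN departments b ON a.dept_id = b.id

Result:
name  | department
------+-----------
Helen | Sales     
Jack  | HR        


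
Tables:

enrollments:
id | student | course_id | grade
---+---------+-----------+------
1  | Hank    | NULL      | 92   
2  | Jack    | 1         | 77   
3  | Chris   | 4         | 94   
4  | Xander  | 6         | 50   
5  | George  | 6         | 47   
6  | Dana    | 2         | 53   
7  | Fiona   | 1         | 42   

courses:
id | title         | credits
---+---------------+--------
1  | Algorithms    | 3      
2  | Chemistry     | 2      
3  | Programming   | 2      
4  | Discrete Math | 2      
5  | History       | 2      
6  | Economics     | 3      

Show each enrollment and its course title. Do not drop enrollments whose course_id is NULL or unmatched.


LEFT JOIN keeps every row from enrollments (the left table); where course_id has no match in courses, the course columns become NULL. Walk through each enrollment:
  - enrollment 1 (Hank): course_id=NULL, no match -> kept with NULL
  - enrollment 2 (Jack): course_id=1 -> matches Algorithms
  - enrollment 3 (Chris): course_id=4 -> matches Discrete Math
  - enrollment 4 (Xander): course_id=6 -> matches Economics
  - enrollment 5 (George): course_id=6 -> matches Economics
  - enrollment 6 (Dana): course_id=2 -> matches Chemistry
  - enrollment 7 (Fiona): course_id=1 -> matches Algorithms
All 7 rows appear; 1 has NULL course.

SQL:
SELECT a.student, b.title AS course
FROM enrollments a
LEFT JOIN courses b ON a.course_id = b.id

Result:
student | course       
--------+--------------
Hank    | NULL         
Jack    | Algorithms   
Chris   | Discrete Math
Xander  | Economics    
George  | Economics    
Dana    | Chemistry    
Fiona   | Algorithms   


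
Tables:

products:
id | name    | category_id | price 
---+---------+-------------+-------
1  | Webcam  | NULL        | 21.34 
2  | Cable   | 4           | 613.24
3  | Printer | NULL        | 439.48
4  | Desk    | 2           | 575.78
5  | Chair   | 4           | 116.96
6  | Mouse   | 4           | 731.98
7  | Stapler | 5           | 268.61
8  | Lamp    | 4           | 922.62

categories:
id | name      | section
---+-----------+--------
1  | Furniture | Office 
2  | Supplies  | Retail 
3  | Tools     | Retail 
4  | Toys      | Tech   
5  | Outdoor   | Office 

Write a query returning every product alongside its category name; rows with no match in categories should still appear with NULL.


LEFT JOIN keeps every row from products (the left table); where category_id has no match in categories, the category columns become NULL. Walk through each product:
  - product 1 (Webcam): category_id=NULL, no match -> kept with NULL
  - product 2 (Cable): category_id=4 -> matches Toys
  - product 3 (Printer): category_id=NULL, no match -> kept with NULL
  - product 4 (Desk): category_id=2 -> matches Supplies
  - product 5 (Chair): category_id=4 -> matches Toys
  - product 6 (Mouse): category_id=4 -> matches Toys
  - product 7 (Stapler): category_id=5 -> matches Outdoor
  - product 8 (Lamp): category_id=4 -> matches Toys
All 8 rows appear; 2 have NULL category.

SQL:
SELECT a.name, b.name AS category
FROM products a
LEFT JOIN categories b ON a.category_id = b.id

Result:
name    | category
--------+---------
Webcam  | NULL    
Cable   | Toys    
Printer | NULL    
Desk    | Supplies
Chair   | Toys    
Mouse   | Toys    
Stapler | Outdoor 
Lamp    | Toys    


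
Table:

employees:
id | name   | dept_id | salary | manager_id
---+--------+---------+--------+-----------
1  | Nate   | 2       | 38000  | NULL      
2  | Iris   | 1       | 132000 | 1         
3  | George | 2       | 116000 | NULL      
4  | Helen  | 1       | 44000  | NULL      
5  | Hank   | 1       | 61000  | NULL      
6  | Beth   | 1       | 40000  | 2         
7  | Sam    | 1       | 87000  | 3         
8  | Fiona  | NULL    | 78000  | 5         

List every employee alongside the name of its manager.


This is a self-join: employees is joined to a second copy of itself, matching each row's manager_id to another row's id. Use LEFT JOIN so rows with manager_id=NULL are kept.
  - employee 1 (Nate): manager_id=NULL -> NULL
  - employee 2 (Iris): manager_id=1 -> Nate
  - employee 3 (George): manager_id=NULL -> NULL
  - employee 4 (Helen): manager_id=NULL -> NULL
  - employee 5 (Hank): manager_id=NULL -> NULL
  - employee 6 (Beth): manager_id=2 -> Iris
  - employee 7 (Sam): manager_id=3 -> George
  - employee 8 (Fiona): manager_id=5 -> Hank

SQL:
SELECT a.name AS item, b.name AS manager
FROM employees a
LEFT JOIN employees b ON a.manager_id = b.id

Result:
item   | manager
-------+--------
Nate   | NULL   
Iris   | Nate   
George | NULL   
Helen  | NULL   
Hank   | NULL   
Beth   | Iris   
Sam    | George 
Fiona  | Hank   


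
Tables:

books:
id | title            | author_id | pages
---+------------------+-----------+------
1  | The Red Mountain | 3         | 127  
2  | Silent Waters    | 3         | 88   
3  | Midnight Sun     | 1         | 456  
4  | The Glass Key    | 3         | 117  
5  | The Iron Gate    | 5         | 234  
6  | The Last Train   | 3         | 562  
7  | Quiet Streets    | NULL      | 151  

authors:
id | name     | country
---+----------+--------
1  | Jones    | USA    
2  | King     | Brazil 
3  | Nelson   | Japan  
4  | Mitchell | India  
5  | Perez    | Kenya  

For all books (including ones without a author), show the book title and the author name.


LEFT JOIN keeps every row from books (the left table); where author_id has no match in authors, the author columns become NULL. Walk through each book:
  - book 1 (The Red Mountain): author_id=3 -> matches Nelson
  - book 2 (Silent Waters): author_id=3 -> matches Nelson
  - book 3 (Midnight Sun): author_id=1 -> matches Jones
  - book 4 (The Glass Key): author_id=3 -> matches Nelson
  - book 5 (The Iron Gate): author_id=5 -> matches Perez
  - book 6 (The Last Train): author_id=3 -> matches Nelson
  - book 7 (Quiet Streets): author_id=NULL, no match -> kept with NULL
All 7 rows appear; 1 has NULL author.

SQL:
SELECT a.title, b.name AS author
FROM books a
LEFT JOIN authors b ON a.author_id = b.id

Result:
title            | author
-----------------+-------
The Red Mountain | Nelson
Silent Waters    | Nelson
Midnight Sun     | Jones 
The Glass Key    | Nelson
The Iron Gate    | Perez 
The Last Train   | Nelson
Quiet Streets    | NULL  


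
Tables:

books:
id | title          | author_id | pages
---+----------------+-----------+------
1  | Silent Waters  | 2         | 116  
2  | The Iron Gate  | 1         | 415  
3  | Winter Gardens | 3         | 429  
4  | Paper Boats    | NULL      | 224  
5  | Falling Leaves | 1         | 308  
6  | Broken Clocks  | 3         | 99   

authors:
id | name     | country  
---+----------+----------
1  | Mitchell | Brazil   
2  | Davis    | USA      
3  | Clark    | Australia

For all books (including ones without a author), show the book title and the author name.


LEFT JOIN keeps every row from books (the left table); where author_id has no match in authors, the author columns become NULL. Walk through each book:
  - book 1 (Silent Waters): author_id=2 -> matches Davis
  - book 2 (The Iron Gate): author_id=1 -> matches Mitchell
  - book 3 (Winter Gardens): author_id=3 -> matches Clark
  - book 4 (Paper Boats): author_id=NULL, no match -> kept with NULL
  - book 5 (Falling Leaves): author_id=1 -> matches Mitchell
  - book 6 (Broken Clocks): author_id=3 -> matches Clark
All 6 rows appear; 1 has NULL author.

SQL:
SELECT a.title, b.name AS author
FROM books a
LEFT JOIN authors b ON a.author_id = b.id

Result:
title          | author  
---------------+---------
Silent Waters  | Davis   
The Iron Gate  | Mitchell
Winter Gardens | Clark   
Paper Boats    | NULL    
Falling Leaves | Mitchell
Broken Clocks  | Clark   


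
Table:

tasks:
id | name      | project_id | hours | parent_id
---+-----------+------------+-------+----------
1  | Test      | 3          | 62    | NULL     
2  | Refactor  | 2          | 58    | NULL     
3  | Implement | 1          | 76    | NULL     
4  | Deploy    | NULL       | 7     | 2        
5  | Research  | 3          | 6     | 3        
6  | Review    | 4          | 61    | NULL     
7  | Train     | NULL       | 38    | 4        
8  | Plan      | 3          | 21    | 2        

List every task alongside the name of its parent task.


This is a self-join: tasks is joined to a second copy of itself, matching each row's parent_id to another row's id. Use LEFT JOIN so rows with parent_id=NULL are kept.
  - task 1 (Test): parent_id=NULL -> NULL
  - task 2 (Refactor): parent_id=NULL -> NULL
  - task 3 (Implement): parent_id=NULL -> NULL
  - task 4 (Deploy): parent_id=2 -> Refactor
  - task 5 (Research): parent_id=3 -> Implement
  - task 6 (Review): parent_id=NULL -> NULL
  - task 7 (Train): parent_id=4 -> Deploy
  - task 8 (Plan): parent_id=2 -> Refactor

SQL:
SELECT a.name AS item, b.name AS parent
FROM tasks a
LEFT JOIN tasks b ON a.parent_id = b.id

Result:
item      | parent   
----------+----------
Test      | NULL     
Refactor  | NULL     
Implement | NULL     
Deploy    | Refactor 
Research  | Implement
Review    | NULL     
Train     | Deploy   
Plan      | Refactor 


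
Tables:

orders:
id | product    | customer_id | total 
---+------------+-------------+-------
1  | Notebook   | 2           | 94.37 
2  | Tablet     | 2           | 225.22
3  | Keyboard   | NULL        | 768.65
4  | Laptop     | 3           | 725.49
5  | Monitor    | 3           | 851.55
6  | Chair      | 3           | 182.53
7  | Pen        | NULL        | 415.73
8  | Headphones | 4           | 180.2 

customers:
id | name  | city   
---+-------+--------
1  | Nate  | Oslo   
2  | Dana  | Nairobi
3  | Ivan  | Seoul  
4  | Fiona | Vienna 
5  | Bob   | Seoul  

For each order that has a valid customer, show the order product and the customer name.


INNER JOIN keeps only orders rows whose customer_id matches an id in customers. Walk through each order:
  - order 1 (Notebook): customer_id=2 -> matches Dana
  - order 2 (Tablet): customer_id=2 -> matches Dana
  - order 3 (Keyboard): customer_id=NULL, no match -> dropped
  - order 4 (Laptop): customer_id=3 -> matches Ivan
  - order 5 (Monitor): customer_id=3 -> matches Ivan
  - order 6 (Chair): customer_id=3 -> matches Ivan
  - order 7 (Pen): customer_id=NULL, no match -> dropped
  - order 8 (Headphones): customer_id=4 -> matches Fiona
So 2 of 8 rows are dropped.

SQL:
SELECT a.product, b.name AS customer
FROM orders a
INNER JOIN customers b ON a.customer_id = b.id

Result:
product    | customer
-----------+---------
Notebook   | Dana    
Tablet     | Dana    
Laptop     | Ivan    
Monitor    | Ivan    
Chair      | Ivan    
Headphones | Fiona   


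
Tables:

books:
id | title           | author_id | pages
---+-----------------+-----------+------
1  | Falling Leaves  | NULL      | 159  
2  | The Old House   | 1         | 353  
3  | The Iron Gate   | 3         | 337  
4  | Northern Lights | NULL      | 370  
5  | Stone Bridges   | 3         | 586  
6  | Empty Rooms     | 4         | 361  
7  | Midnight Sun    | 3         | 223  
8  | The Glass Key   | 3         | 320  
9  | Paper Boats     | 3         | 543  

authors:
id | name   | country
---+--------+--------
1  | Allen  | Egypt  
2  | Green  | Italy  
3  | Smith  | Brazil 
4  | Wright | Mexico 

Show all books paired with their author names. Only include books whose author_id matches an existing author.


INNER JOIN keeps only books rows whose author_id matches an id in authors. Walk through each book:
  - book 1 (Falling Leaves): author_id=NULL, no match -> dropped
  - book 2 (The Old House): author_id=1 -> matches Allen
  - book 3 (The Iron Gate): author_id=3 -> matches Smith
  - book 4 (Northern Lights): author_id=NULL, no match -> dropped
  - book 5 (Stone Bridges): author_id=3 -> matches Smith
  - book 6 (Empty Rooms): author_id=4 -> matches Wright
  - book 7 (Midnight Sun): author_id=3 -> matches Smith
  - book 8 (The Glass Key): author_id=3 -> matches Smith
  - book 9 (Paper Boats): author_id=3 -> matches Smith
So 2 of 9 rows are dropped.

SQL:
SELECT a.title, b.name AS author
FROM books a
INNER JOIN authors b ON a.author_id = b.id

Result:
title         | author
--------------+-------
The Old House | Allen 
The Iron Gate | Smith 
Stone Bridges | Smith 
Empty Rooms   | Wright
Midnight Sun  | Smith 
The Glass Key | Smith 
Paper Boats   | Smith 


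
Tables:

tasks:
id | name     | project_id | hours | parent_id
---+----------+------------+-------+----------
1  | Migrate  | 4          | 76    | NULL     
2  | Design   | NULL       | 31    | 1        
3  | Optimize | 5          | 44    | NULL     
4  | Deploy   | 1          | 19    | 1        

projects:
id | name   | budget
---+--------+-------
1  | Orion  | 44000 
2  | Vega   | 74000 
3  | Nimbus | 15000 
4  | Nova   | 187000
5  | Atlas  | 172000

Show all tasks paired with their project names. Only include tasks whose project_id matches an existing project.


INNER JOIN keeps only tasks rows whose project_id matches an id in projects. Walk through each task:
  - task 1 (Migrate): project_id=4 -> matches Nova
  - task 2 (Design): project_id=NULL, no match -> dropped
  - task 3 (Optimize): project_id=5 -> matches Atlas
  - task 4 (Deploy): project_id=1 -> matches Orion
So 1 of 4 rows is dropped.

SQL:
SELECT a.name, b.name AS project
FROM tasks a
INNER JOIN projects b ON a.project_id = b.id

Result:
name     | project
---------+--------
Migrate  | Nova   
Optimize | Atlas  
Deploy   | Orion  


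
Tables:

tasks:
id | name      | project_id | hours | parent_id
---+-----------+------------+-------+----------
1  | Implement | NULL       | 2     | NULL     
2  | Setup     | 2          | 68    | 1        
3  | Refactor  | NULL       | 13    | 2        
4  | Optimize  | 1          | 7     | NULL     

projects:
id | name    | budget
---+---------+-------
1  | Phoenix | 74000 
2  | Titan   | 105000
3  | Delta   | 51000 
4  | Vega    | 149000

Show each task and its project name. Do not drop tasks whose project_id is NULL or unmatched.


LEFT JOIN keeps every row from tasks (the left table); where project_id has no match in projects, the project columns become NULL. Walk through each task:
  - task 1 (Implement): project_id=NULL, no match -> kept with NULL
  - task 2 (Setup): project_id=2 -> matches Titan
  - task 3 (Refactor): project_id=NULL, no match -> kept with NULL
  - task 4 (Optimize): project_id=1 -> matches Phoenix
All 4 rows appear; 2 have NULL project.

SQL:
SELECT a.name, b.name AS project
FROM tasks a
LEFT JOIN projects b ON a.project_id = b.id

Result:
name      | project
----------+--------
Implement | NULL   
Setup     | Titan  
Refactor  | NULL   
Optimize  | Phoenix


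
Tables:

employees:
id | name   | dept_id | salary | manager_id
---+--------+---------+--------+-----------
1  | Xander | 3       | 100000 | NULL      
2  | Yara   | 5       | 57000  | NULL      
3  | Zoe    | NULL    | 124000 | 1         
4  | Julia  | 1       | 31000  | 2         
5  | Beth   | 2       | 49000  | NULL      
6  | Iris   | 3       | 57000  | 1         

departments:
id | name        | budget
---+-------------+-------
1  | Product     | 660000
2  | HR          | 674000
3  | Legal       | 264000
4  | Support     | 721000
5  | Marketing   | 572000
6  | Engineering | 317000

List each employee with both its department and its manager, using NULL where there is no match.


Two LEFT JOINs from the same base table employees: one to departments via dept_id, one to employees itself via manager_id. Both are LEFT so every employee is preserved.
Match against departments:
  - employee 1 (Xander): dept_id=3 -> matches Legal
  - employee 2 (Yara): dept_id=5 -> matches Marketing
  - employee 3 (Zoe): dept_id=NULL, no match -> kept with NULL
  - employee 4 (Julia): dept_id=1 -> matches Product
  - employee 5 (Beth): dept_id=2 -> matches HR
  - employee 6 (Iris): dept_id=3 -> matches Legal
Match against employees (self):
  - employee 1 (Xander): manager_id=NULL -> NULL
  - employee 2 (Yara): manager_id=NULL -> NULL
  - employee 3 (Zoe): manager_id=1 -> Xander
  - employee 4 (Julia): manager_id=2 -> Yara
  - employee 5 (Beth): manager_id=NULL -> NULL
  - employee 6 (Iris): manager_id=1 -> Xander

SQL:
SELECT a.name, b.name AS department, c.name AS manager
FROM employees a
LEFT JOIN departments b ON a.dept_id = b.id
LEFT JOIN employees c ON a.manager_id = c.id

Result:
name   | department | manager
-------+------------+--------
Xander | Legal      | NULL   
Yara   | Marketing  | NULL   
Zoe    | NULL       | Xander 
Julia  | Product    | Yara   
Beth   | HR         | NULL   
Iris   | Legal      | Xander 


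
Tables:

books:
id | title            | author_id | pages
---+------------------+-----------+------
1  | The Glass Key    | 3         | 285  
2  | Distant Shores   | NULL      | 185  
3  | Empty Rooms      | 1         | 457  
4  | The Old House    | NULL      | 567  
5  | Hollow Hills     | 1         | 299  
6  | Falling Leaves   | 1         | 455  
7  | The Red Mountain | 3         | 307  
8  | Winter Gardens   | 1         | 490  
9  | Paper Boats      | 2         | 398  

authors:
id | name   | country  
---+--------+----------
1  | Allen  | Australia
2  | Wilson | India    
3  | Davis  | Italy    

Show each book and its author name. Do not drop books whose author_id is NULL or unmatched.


LEFT JOIN keeps every row from books (the left table); where author_id has no match in authors, the author columns become NULL. Walk through each book:
  - book 1 (The Glass Key): author_id=3 -> matches Davis
  - book 2 (Distant Shores): author_id=NULL, no match -> kept with NULL
  - book 3 (Empty Rooms): author_id=1 -> matches Allen
  - book 4 (The Old House): author_id=NULL, no match -> kept with NULL
  - book 5 (Hollow Hills): author_id=1 -> matches Allen
  - book 6 (Falling Leaves): author_id=1 -> matches Allen
  - book 7 (The Red Mountain): author_id=3 -> matches Davis
  - book 8 (Winter Gardens): author_id=1 -> matches Allen
  - book 9 (Paper Boats): author_id=2 -> matches Wilson
All 9 rows appear; 2 have NULL author.

SQL:
SELECT a.title, b.name AS author
FROM books a
LEFT JOIN authors b ON a.author_id = b.id

Result:
title            | author
-----------------+-------
The Glass Key    | Davis 
Distant Shores   | NULL  
Empty Rooms      | Allen 
The Old House    | NULL  
Hollow Hills     | Allen 
Falling Leaves   | Allen 
The Red Mountain | Davis 
Winter Gardens   | Allen 
Paper Boats      | Wilson


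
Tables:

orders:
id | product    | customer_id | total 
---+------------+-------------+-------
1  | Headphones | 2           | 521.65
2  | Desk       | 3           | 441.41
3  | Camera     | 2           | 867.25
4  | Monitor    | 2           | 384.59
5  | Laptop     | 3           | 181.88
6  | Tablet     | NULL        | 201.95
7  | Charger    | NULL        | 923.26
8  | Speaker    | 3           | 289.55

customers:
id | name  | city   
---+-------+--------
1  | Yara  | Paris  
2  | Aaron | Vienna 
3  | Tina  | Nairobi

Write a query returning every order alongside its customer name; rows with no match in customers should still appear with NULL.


LEFT JOIN keeps every row from orders (the left table); where customer_id has no match in customers, the customer columns become NULL. Walk through each order:
  - order 1 (Headphones): customer_id=2 -> matches Aaron
  - order 2 (Desk): customer_id=3 -> matches Tina
  - order 3 (Camera): customer_id=2 -> matches Aaron
  - order 4 (Monitor): customer_id=2 -> matches Aaron
  - order 5 (Laptop): customer_id=3 -> matches Tina
  - order 6 (Tablet): customer_id=NULL, no match -> kept with NULL
  - order 7 (Charger): customer_id=NULL, no match -> kept with NULL
  - order 8 (Speaker): customer_id=3 -> matches Tina
All 8 rows appear; 2 have NULL customer.

SQL:
SELECT a.product, b.name AS customer
FROM orders a
LEFT JOIN customers b ON a.customer_id = b.id

Result:
product    | customer
-----------+---------
Headphones | Aaron   
Desk       | Tina    
Camera     | Aaron   
Monitor    | Aaron   
Laptop     | Tina    
Tablet     | NULL    
Charger    | NULL    
Speaker    | Tina    


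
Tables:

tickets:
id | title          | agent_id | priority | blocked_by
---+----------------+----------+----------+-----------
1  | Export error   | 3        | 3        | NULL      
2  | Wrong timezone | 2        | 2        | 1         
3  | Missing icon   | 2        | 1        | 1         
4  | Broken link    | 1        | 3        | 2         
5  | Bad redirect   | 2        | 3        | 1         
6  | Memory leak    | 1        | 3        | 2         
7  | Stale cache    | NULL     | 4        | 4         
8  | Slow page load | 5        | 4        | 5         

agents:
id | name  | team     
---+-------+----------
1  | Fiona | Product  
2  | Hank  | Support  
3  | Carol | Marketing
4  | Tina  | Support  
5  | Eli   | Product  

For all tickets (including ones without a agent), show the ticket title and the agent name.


LEFT JOIN keeps every row from tickets (the left table); where agent_id has no match in agents, the agent columns become NULL. Walk through each ticket:
  - ticket 1 (Export error): agent_id=3 -> matches Carol
  - ticket 2 (Wrong timezone): agent_id=2 -> matches Hank
  - ticket 3 (Missing icon): agent_id=2 -> matches Hank
  - ticket 4 (Broken link): agent_id=1 -> matches Fiona
  - ticket 5 (Bad redirect): agent_id=2 -> matches Hank
  - ticket 6 (Memory leak): agent_id=1 -> matches Fiona
  - ticket 7 (Stale cache): agent_id=NULL, no match -> kept with NULL
  - ticket 8 (Slow page load): agent_id=5 -> matches Eli
All 8 rows appear; 1 has NULL agent.

SQL:
SELECT a.title, b.name AS agent
FROM tickets a
LEFT JOIN agents b ON a.agent_id = b.id

Result:
title          | agent
---------------+------
Export error   | Carol
Wrong timezone | Hank 
Missing icon   | Hank 
Broken link    | Fiona
Bad redirect   | Hank 
Memory leak    | Fiona
Stale cache    | NULL 
Slow page load | Eli  


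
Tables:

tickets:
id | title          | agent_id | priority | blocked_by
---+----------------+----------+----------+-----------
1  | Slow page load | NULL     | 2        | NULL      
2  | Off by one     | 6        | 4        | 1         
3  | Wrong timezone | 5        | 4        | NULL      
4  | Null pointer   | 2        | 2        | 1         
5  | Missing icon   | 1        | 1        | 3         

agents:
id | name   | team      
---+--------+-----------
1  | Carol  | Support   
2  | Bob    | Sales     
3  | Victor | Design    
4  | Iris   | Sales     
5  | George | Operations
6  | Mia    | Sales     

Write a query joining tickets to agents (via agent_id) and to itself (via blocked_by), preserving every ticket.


Two LEFT JOINs from the same base table tickets: one to agents via agent_id, one to tickets itself via blocked_by. Both are LEFT so every ticket is preserved.
Match against agents:
  - ticket 1 (Slow page load): agent_id=NULL, no match -> kept with NULL
  - ticket 2 (Off by one): agent_id=6 -> matches Mia
  - ticket 3 (Wrong timezone): agent_id=5 -> matches George
  - ticket 4 (Null pointer): agent_id=2 -> matches Bob
  - ticket 5 (Missing icon): agent_id=1 -> matches Carol
Match against tickets (self):
  - ticket 1 (Slow page load): blocked_by=NULL -> NULL
  - ticket 2 (Off by one): blocked_by=1 -> Slow page load
  - ticket 3 (Wrong timezone): blocked_by=NULL -> NULL
  - ticket 4 (Null pointer): blocked_by=1 -> Slow page load
  - ticket 5 (Missing icon): blocked_by=3 -> Wrong timezone

SQL:
SELECT a.title, b.name AS agent, c.title AS blocked_by
FROM tickets a
LEFT JOIN agents b ON a.agent_id = b.id
LEFT JOIN tickets c ON a.blocked_by = c.id

Result:
title          | agent  | blocked_by    
---------------+--------+---------------
Slow page load | NULL   | NULL          
Off by one     | Mia    | Slow page load
Wrong timezone | George | NULL          
Null pointer   | Bob    | Slow page load
Missing icon   | Carol  | Wrong timezone


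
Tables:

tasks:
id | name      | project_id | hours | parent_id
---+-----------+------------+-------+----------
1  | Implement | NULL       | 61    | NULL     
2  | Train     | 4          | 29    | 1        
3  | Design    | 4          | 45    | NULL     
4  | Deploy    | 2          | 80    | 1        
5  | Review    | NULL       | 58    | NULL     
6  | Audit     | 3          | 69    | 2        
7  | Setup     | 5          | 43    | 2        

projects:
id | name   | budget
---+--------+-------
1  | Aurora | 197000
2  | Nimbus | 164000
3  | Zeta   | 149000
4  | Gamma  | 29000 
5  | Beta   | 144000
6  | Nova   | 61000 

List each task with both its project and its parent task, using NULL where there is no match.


Two LEFT JOINs from the same base table tasks: one to projects via project_id, one to tasks itself via parent_id. Both are LEFT so every task is preserved.
Match against projects:
  - task 1 (Implement): project_id=NULL, no match -> kept with NULL
  - task 2 (Train): project_id=4 -> matches Gamma
  - task 3 (Design): project_id=4 -> matches Gamma
  - task 4 (Deploy): project_id=2 -> matches Nimbus
  - task 5 (Review): project_id=NULL, no match -> kept with NULL
  - task 6 (Audit): project_id=3 -> matches Zeta
  - task 7 (Setup): project_id=5 -> matches Beta
Match against tasks (self):
  - task 1 (Implement): parent_id=NULL -> NULL
  - task 2 (Train): parent_id=1 -> Implement
  - task 3 (Design): parent_id=NULL -> NULL
  - task 4 (Deploy): parent_id=1 -> Implement
  - task 5 (Review): parent_id=NULL -> NULL
  - task 6 (Audit): parent_id=2 -> Train
  - task 7 (Setup): parent_id=2 -> Train

SQL:
SELECT a.name, b.name AS project, c.name AS parent
FROM tasks a
LEFT JOIN projects b ON a.project_id = b.id
LEFT JOIN tasks c ON a.parent_id = c.id

Result:
name      | project | parent   
----------+---------+----------
Implement | NULL    | NULL     
Train     | Gamma   | Implement
Design    | Gamma   | NULL     
Deploy    | Nimbus  | Implement
Review    | NULL    | NULL     
Audit     | Zeta    | Train    
Setup     | Beta    | Train    


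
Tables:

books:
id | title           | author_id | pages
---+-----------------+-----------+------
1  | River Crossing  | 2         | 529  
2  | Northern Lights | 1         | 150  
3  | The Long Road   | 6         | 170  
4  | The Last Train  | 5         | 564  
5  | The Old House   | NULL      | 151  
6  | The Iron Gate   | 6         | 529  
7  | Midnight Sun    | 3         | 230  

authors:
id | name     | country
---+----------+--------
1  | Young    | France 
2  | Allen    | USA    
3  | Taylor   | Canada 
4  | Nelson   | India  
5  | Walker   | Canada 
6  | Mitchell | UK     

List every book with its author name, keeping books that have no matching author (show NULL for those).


LEFT JOIN keeps every row from books (the left table); where author_id has no match in authors, the author columns become NULL. Walk through each book:
  - book 1 (River Crossing): author_id=2 -> matches Allen
  - book 2 (Northern Lights): author_id=1 -> matches Young
  - book 3 (The Long Road): author_id=6 -> matches Mitchell
  - book 4 (The Last Train): author_id=5 -> matches Walker
  - book 5 (The Old House): author_id=NULL, no match -> kept with NULL
  - book 6 (The Iron Gate): author_id=6 -> matches Mitchell
  - book 7 (Midnight Sun): author_id=3 -> matches Taylor
All 7 rows appear; 1 has NULL author.

SQL:
SELECT a.title, b.name AS author
FROM books a
LEFT JOIN authors b ON a.author_id = b.id

Result:
title           | author  
----------------+---------
River Crossing  | Allen   
Northern Lights | Young   
The Long Road   | Mitchell
The Last Train  | Walker  
The Old House   | NULL    
The Iron Gate   | Mitchell
Midnight Sun    | Taylor  


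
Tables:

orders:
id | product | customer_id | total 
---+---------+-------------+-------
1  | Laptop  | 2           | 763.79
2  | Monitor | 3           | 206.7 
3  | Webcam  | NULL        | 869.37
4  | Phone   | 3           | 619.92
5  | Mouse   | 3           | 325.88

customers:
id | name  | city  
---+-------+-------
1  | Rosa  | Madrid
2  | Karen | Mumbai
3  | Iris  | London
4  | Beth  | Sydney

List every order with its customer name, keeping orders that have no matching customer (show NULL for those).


LEFT JOIN keeps every row from orders (the left table); where customer_id has no match in customers, the customer columns become NULL. Walk through each order:
  - order 1 (Laptop): customer_id=2 -> matches Karen
  - order 2 (Monitor): customer_id=3 -> matches Iris
  - order 3 (Webcam): customer_id=NULL, no match -> kept with NULL
  - order 4 (Phone): customer_id=3 -> matches Iris
  - order 5 (Mouse): customer_id=3 -> matches Iris
All 5 rows appear; 1 has NULL customer.

SQL:
SELECT a.product, b.name AS customer
FROM orders a
LEFT JOIN customers b ON a.customer_id = b.id

Result:
product | customer
--------+---------
Laptop  | Karen   
Monitor | Iris    
Webcam  | NULL    
Phone   | Iris    
Mouse   | Iris    


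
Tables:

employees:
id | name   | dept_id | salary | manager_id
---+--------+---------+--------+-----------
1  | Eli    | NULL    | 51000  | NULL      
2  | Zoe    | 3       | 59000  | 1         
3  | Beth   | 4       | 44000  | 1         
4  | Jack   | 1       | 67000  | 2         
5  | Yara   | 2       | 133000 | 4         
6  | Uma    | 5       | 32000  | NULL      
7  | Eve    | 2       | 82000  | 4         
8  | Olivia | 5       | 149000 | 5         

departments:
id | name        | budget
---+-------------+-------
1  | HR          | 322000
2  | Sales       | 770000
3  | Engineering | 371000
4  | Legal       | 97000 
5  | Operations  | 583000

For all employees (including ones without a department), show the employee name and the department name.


LEFT JOIN keeps every row from employees (the left table); where dept_id has no match in departments, the department columns become NULL. Walk through each employee:
  - employee 1 (Eli): dept_id=NULL, no match -> kept with NULL
  - employee 2 (Zoe): dept_id=3 -> matches Engineering
  - employee 3 (Beth): dept_id=4 -> matches Legal
  - employee 4 (Jack): dept_id=1 -> matches HR
  - employee 5 (Yara): dept_id=2 -> matches Sales
  - employee 6 (Uma): dept_id=5 -> matches Operations
  - employee 7 (Eve): dept_id=2 -> matches Sales
  - employee 8 (Olivia): dept_id=5 -> matches Operations
All 8 rows appear; 1 has NULL department.

SQL:
SELECT a.name, b.name AS department
FROM employees a
LEFT JOIN departments b ON a.dept_id = b.id

Result:
name   | department 
-------+------------
Eli    | NULL       
Zoe    | Engineering
Beth   | Legal      
Jack   | HR         
Yara   | Sales      
Uma    | Operations 
Eve    | Sales      
Olivia | Operations 


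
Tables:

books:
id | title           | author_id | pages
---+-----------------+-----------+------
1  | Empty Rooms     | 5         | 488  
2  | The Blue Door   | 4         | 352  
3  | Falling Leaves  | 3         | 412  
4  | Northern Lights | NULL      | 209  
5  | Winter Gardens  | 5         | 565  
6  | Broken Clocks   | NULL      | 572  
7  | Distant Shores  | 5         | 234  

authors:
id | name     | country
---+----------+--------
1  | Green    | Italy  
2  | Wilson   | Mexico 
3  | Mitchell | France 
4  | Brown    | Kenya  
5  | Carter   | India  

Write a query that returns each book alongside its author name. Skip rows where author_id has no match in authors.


INNER JOIN keeps only books rows whose author_id matches an id in authors. Walk through each book:
  - book 1 (Empty Rooms): author_id=5 -> matches Carter
  - book 2 (The Blue Door): author_id=4 -> matches Brown
  - book 3 (Falling Leaves): author_id=3 -> matches Mitchell
  - book 4 (Northern Lights): author_id=NULL, no match -> dropped
  - book 5 (Winter Gardens): author_id=5 -> matches Carter
  - book 6 (Broken Clocks): author_id=NULL, no match -> dropped
  - book 7 (Distant Shores): author_id=5 -> matches Carter
So 2 of 7 rows are dropped.

SQL:
SELECT a.title, b.name AS author
FROM books a
INNER JOIN authors b ON a.author_id = b.id

Result:
title          | author  
---------------+---------
Empty Rooms    | Carter  
The Blue Door  | Brown   
Falling Leaves | Mitchell
Winter Gardens | Carter  
Distant Shores | Carter  


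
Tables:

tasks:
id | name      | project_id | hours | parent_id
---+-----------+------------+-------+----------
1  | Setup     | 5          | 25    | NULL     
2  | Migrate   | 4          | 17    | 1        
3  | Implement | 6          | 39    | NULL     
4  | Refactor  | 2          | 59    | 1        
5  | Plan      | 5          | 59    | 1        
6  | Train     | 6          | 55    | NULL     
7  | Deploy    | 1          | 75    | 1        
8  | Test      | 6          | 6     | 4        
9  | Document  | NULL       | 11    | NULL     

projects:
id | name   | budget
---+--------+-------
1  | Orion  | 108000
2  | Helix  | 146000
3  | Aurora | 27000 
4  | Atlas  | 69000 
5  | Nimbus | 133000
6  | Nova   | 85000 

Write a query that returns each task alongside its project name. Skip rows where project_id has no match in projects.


INNER JOIN keeps only tasks rows whose project_id matches an id in projects. Walk through each task:
  - task 1 (Setup): project_id=5 -> matches Nimbus
  - task 2 (Migrate): project_id=4 -> matches Atlas
  - task 3 (Implement): project_id=6 -> matches Nova
  - task 4 (Refactor): project_id=2 -> matches Helix
  - task 5 (Plan): project_id=5 -> matches Nimbus
  - task 6 (Train): project_id=6 -> matches Nova
  - task 7 (Deploy): project_id=1 -> matches Orion
  - task 8 (Test): project_id=6 -> matches Nova
  - task 9 (Document): project_id=NULL, no match -> dropped
So 1 of 9 rows is dropped.

SQL:
SELECT a.name, b.name AS project
FROM tasks a
INNER JOIN projects b ON a.project_id = b.id

Result:
name      | project
----------+--------
Setup     | Nimbus 
Migrate   | Atlas  
Implement | Nova   
Refactor  | Helix  
Plan      | Nimbus 
Train     | Nova   
Deploy    | Orion  
Test      | Nova   


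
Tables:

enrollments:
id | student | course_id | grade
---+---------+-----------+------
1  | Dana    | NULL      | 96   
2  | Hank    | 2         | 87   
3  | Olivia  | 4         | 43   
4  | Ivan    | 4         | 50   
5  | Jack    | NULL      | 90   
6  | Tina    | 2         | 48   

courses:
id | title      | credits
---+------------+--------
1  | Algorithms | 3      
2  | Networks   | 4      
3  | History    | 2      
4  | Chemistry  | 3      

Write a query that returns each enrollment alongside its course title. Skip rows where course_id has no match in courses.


INNER JOIN keeps only enrollments rows whose course_id matches an id in courses. Walk through each enrollment:
  - enrollment 1 (Dana): course_id=NULL, no match -> dropped
  - enrollment 2 (Hank): course_id=2 -> matches Networks
  - enrollment 3 (Olivia): course_id=4 -> matches Chemistry
  - enrollment 4 (Ivan): course_id=4 -> matches Chemistry
  - enrollment 5 (Jack): course_id=NULL, no match -> dropped
  - enrollment 6 (Tina): course_id=2 -> matches Networks
So 2 of 6 rows are dropped.

SQL:
SELECT a.student, b.title AS course
FROM enrollments a
INNER JOIN courses b ON a.course_id = b.id

Result:
student | course   
--------+----------
Hank    | Networks 
Olivia  | Chemistry
Ivan    | Chemistry
Tina    | Networks 


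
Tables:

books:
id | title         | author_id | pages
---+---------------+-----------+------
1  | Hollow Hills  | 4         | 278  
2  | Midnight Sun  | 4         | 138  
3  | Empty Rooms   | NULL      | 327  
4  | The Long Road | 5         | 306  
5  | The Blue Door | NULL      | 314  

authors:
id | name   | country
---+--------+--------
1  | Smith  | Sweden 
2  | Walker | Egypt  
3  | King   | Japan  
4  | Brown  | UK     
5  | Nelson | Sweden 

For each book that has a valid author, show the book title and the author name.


INNER JOIN keeps only books rows whose author_id matches an id in authors. Walk through each book:
  - book 1 (Hollow Hills): author_id=4 -> matches Brown
  - book 2 (Midnight Sun): author_id=4 -> matches Brown
  - book 3 (Empty Rooms): author_id=NULL, no match -> dropped
  - book 4 (The Long Road): author_id=5 -> matches Nelson
  - book 5 (The Blue Door): author_id=NULL, no match -> dropped
So 2 of 5 rows are dropped.

SQL:
SELECT a.title, b.name AS author
FROM books a
INNER JOIN authors b ON a.author_id = b.id

Result:
title         | author
--------------+-------
Hollow Hills  | Brown 
Midnight Sun  | Brown 
The Long Road | Nelson


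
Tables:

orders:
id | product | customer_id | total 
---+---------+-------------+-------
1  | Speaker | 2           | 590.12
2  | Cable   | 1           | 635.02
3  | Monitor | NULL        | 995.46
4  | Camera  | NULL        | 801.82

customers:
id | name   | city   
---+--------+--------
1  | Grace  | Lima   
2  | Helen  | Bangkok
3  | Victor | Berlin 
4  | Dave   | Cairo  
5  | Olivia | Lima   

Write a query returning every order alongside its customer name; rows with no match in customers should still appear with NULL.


LEFT JOIN keeps every row from orders (the left table); where customer_id has no match in customers, the customer columns become NULL. Walk through each order:
  - order 1 (Speaker): customer_id=2 -> matches Helen
  - order 2 (Cable): customer_id=1 -> matches Grace
  - order 3 (Monitor): customer_id=NULL, no match -> kept with NULL
  - order 4 (Camera): customer_id=NULL, no match -> kept with NULL
All 4 rows appear; 2 have NULL customer.

SQL:
SELECT a.product, b.name AS customer
FROM orders a
LEFT JOIN customers b ON a.customer_id = b.id

Result:
product | customer
--------+---------
Speaker | Helen   
Cable   | Grace   
Monitor | NULL    
Camera  | NULL    
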